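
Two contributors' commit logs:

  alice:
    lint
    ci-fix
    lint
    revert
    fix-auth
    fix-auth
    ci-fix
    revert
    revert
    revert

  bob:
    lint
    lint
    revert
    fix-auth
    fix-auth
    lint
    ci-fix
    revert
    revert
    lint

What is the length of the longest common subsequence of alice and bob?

Match lint at alice[1]=bob[1], lint at alice[3]=bob[2], revert at alice[4]=bob[3], fix-auth at alice[5]=bob[4], fix-auth at alice[6]=bob[5], ci-fix at alice[7]=bob[7], revert at alice[8]=bob[8], revert at alice[9]=bob[9] — 8 commits in the same relative order in both. Since dp[10][10] = 8, nothing longer is possible.

8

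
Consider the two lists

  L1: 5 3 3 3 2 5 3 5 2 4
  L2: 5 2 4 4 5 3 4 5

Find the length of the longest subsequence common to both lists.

Taking 5 at L1[1]=L2[1]; then 2 at L1[5]=L2[2]; then 5 at L1[6]=L2[5]; then 3 at L1[7]=L2[6]; then 5 at L1[8]=L2[8] gives a common subsequence of length 5. The LCS DP gives dp[10][8] = 5, so this is optimal.

5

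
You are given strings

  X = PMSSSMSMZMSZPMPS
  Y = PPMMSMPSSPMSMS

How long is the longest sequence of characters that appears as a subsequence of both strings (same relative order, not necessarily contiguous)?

Pick P (X #1, Y #2) → M (X #2, Y #4) → S (X #3, Y #5) → S (X #4, Y #8) → S (X #5, Y #9) → M (X #10, Y #11) → S (X #11, Y #12) → M (X #14, Y #13) → S (X #16, Y #14); all 9 characters appear in both, in order. dp[16][14] = 9 confirms this is the maximum.

9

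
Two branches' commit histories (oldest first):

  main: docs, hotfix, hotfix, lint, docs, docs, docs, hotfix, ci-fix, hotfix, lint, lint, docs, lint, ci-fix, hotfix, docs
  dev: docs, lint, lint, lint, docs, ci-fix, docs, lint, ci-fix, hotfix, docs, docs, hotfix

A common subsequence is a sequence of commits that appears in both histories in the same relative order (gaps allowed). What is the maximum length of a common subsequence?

Pick docs (main #1, dev #1) → lint (main #4, dev #4) → docs (main #7, dev #5) → ci-fix (main #9, dev #6) → docs (main #13, dev #7) → lint (main #14, dev #8) → ci-fix (main #15, dev #9) → hotfix (main #16, dev #10) → docs (main #17, dev #12); all 9 commits appear in both, in order. dp[17][13] = 9 confirms this is the maximum.

9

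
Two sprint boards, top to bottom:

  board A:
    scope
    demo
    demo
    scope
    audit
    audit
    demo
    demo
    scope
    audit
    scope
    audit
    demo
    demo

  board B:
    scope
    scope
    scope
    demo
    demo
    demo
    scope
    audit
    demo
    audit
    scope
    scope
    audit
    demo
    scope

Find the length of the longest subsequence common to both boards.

One common subsequence of length 10: scope (board A #1, board B #3), demo (board A #2, board B #5), demo (board A #3, board B #6), scope (board A #4, board B #7), audit (board A #5, board B #8), audit (board A #6, board B #10), scope (board A #9, board B #11), scope (board A #11, board B #12), audit (board A #12, board B #13), demo (board A #13, board B #14), and the DP table's final entry dp[14][15] is also 10, so no common subsequence is longer.

10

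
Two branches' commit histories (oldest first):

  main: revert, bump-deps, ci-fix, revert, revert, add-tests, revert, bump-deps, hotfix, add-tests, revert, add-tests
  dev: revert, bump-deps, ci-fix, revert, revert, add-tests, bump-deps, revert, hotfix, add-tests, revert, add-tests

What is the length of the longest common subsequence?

Taking revert [1,1]; then bump-deps [2,2]; then ci-fix [3,3]; then revert [4,4]; then revert [5,5]; then add-tests [6,6]; then revert [7,8]; then hotfix [9,9]; then add-tests [10,10]; then revert [11,11]; then add-tests [12,12] gives a common subsequence of length 11. dp[12][12] = 11 confirms this is the maximum.

11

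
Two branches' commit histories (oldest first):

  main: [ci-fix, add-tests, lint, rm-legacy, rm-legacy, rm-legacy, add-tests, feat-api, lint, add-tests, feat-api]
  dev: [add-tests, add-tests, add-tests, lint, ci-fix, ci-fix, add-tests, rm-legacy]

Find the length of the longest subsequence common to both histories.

Pick add-tests [2,2]; then add-tests [7,3]; then lint [9,4]; then add-tests [10,7]; all 4 commits appear in both, in order, and the DP table's final entry dp[11][8] is also 4, so no common subsequence is longer.

4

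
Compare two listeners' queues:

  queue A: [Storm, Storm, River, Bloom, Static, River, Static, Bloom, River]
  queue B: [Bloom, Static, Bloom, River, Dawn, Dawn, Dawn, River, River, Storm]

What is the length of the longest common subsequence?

4

One common subsequence of length 4: Bloom (queue A #4, queue B #1) → Static (queue A #5, queue B #2) → River (queue A #6, queue B #8) → River (queue A #9, queue B #9). dp[9][10] = 4 confirms this is the maximum.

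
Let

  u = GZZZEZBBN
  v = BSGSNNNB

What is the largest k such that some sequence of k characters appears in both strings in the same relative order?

One common subsequence of length 2: G at u[1]=v[3]; then B at u[8]=v[8]. The LCS DP gives dp[9][8] = 2, so this is optimal.

2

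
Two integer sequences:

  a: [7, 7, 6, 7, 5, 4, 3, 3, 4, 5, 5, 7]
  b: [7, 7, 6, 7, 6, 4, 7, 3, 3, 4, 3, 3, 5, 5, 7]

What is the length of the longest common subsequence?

11

Pick 7 at a[1]=b[1] → 7 at a[2]=b[2] → 6 at a[3]=b[3] → 7 at a[4]=b[4] → 4 at a[6]=b[6] → 3 at a[7]=b[8] → 3 at a[8]=b[9] → 4 at a[9]=b[10] → 5 at a[10]=b[13] → 5 at a[11]=b[14] → 7 at a[12]=b[15]; all 11 values appear in both, in order. Since dp[12][15] = 11, nothing longer is possible.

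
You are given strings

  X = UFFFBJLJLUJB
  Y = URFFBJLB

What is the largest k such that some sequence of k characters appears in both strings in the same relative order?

7

Let dp[i][j] be the LCS length of the first i characters of X and the first j characters of Y. dp[i][j] = dp[i-1][j-1]+1 when the i-th and j-th characters match, else max(dp[i-1][j], dp[i][j-1]).
    ·  U  R  F  F  B  J  L  B
 ·  0  0  0  0  0  0  0  0  0
 U  0  1  1  1  1  1  1  1  1
 F  0  1  1  2  2  2  2  2  2
 F  0  1  1  2  3  3  3  3  3
 F  0  1  1  2  3  3  3  3  3
 B  0  1  1  2  3  4  4  4  4
 J  0  1  1  2  3  4  5  5  5
 L  0  1  1  2  3  4  5  6  6
 J  0  1  1  2  3  4  5  6  6
 L  0  1  1  2  3  4  5  6  6
 U  0  1  1  2  3  4  5  6  6
 J  0  1  1  2  3  4  5  6  6
 B  0  1  1  2  3  4  5  6  7
dp[12][8] = 7. One LCS (by backtracking along matches): UFFBJLB.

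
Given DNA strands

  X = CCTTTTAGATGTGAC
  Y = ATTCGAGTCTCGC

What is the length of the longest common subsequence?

8

Match T (X #3, Y #2) → T (X #4, Y #3) → A (X #7, Y #6) → G (X #8, Y #7) → T (X #10, Y #8) → T (X #12, Y #10) → G (X #13, Y #12) → C (X #15, Y #13) — 8 bases in the same relative order in both. The LCS DP gives dp[15][13] = 8, so this is optimal.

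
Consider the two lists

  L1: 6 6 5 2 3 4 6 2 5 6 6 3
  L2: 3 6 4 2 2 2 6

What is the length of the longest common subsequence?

One common subsequence of length 4: 6 at L1[1]=L2[2], 2 at L1[4]=L2[5], 2 at L1[8]=L2[6], 6 at L1[11]=L2[7]. Since dp[12][7] = 4, nothing longer is possible.

4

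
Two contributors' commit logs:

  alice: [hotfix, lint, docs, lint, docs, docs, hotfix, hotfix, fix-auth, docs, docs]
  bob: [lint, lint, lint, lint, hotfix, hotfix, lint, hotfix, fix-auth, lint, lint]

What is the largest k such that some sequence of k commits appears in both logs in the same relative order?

5

Pick lint (alice #2, bob #3); then lint (alice #4, bob #4); then hotfix (alice #7, bob #6); then hotfix (alice #8, bob #8); then fix-auth (alice #9, bob #9); all 5 commits appear in both, in order, and the DP table's final entry dp[11][11] is also 5, so no common subsequence is longer.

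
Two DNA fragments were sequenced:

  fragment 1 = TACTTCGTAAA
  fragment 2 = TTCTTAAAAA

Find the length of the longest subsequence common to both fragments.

7

Let dp[i][j] be the LCS length of the first i bases of fragment 1 and the first j bases of fragment 2. dp[i][j] = dp[i-1][j-1]+1 when the i-th and j-th bases match, else max(dp[i-1][j], dp[i][j-1]).
    ·  T  T  C  T  T  A  A  A  A  A
 ·  0  0  0  0  0  0  0  0  0  0  0
 T  0  1  1  1  1  1  1  1  1  1  1
 A  0  1  1  1  1  1  2  2  2  2  2
 C  0  1  1  2  2  2  2  2  2  2  2
 T  0  1  2  2  3  3  3  3  3  3  3
 T  0  1  2  2  3  4  4  4  4  4  4
 C  0  1  2  3  3  4  4  4  4  4  4
 G  0  1  2  3  3  4  4  4  4  4  4
 T  0  1  2  3  4  4  4  4  4  4  4
 A  0  1  2  3  4  4  5  5  5  5  5
 A  0  1  2  3  4  4  5  6  6  6  6
 A  0  1  2  3  4  4  5  6  7  7  7
dp[11][10] = 7. One LCS (by backtracking along matches): TCTTAAA.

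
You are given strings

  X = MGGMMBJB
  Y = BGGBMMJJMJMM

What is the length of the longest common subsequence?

5

Pick G [2,2]; then G [3,3]; then M [4,6]; then M [5,9]; then J [7,10]; all 5 characters appear in both, in order. The LCS DP gives dp[8][12] = 5, so this is optimal.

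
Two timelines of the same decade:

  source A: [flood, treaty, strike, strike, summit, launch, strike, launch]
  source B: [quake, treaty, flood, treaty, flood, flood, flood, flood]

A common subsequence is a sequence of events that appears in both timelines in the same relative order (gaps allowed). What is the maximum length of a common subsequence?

Taking flood (source A #1, source B #3), treaty (source A #2, source B #4) gives a common subsequence of length 2, and the DP table's final entry dp[8][8] is also 2, so no common subsequence is longer.

2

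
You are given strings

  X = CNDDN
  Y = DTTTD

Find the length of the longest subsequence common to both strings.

2

Match D at X[3]=Y[1]; then D at X[4]=Y[5] — 2 characters in the same relative order in both, and the DP table's final entry dp[5][5] is also 2, so no common subsequence is longer.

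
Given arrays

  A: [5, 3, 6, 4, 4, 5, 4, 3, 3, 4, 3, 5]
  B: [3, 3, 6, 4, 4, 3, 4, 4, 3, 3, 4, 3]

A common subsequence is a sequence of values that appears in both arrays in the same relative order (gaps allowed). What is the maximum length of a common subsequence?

One common subsequence of length 9: 3 [2,2] → 6 [3,3] → 4 [4,5] → 4 [5,7] → 4 [7,8] → 3 [8,9] → 3 [9,10] → 4 [10,11] → 3 [11,12]. Since dp[12][12] = 9, nothing longer is possible.

9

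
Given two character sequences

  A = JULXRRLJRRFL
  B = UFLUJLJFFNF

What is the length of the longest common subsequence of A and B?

One common subsequence of length 5: U [2,1] → L [3,3] → L [7,6] → J [8,7] → F [11,11], and the DP table's final entry dp[12][11] is also 5, so no common subsequence is longer.

5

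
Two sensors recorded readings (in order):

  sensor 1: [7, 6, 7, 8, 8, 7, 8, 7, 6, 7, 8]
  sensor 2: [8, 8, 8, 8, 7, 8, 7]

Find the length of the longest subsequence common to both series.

5

One common subsequence of length 5: 8 at sensor 1[4]=sensor 2[3]; then 8 at sensor 1[5]=sensor 2[4]; then 7 at sensor 1[6]=sensor 2[5]; then 8 at sensor 1[7]=sensor 2[6]; then 7 at sensor 1[10]=sensor 2[7]. Since dp[11][7] = 5, nothing longer is possible.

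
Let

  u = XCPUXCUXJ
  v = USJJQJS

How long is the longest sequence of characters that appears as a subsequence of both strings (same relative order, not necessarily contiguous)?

Let dp[i][j] be the LCS length of the first i characters of u and the first j characters of v. dp[i][j] = dp[i-1][j-1]+1 when the i-th and j-th characters match, else max(dp[i-1][j], dp[i][j-1]).
    ·  U  S  J  J  Q  J  S
 ·  0  0  0  0  0  0  0  0
 X  0  0  0  0  0  0  0  0
 C  0  0  0  0  0  0  0  0
 P  0  0  0  0  0  0  0  0
 U  0  1  1  1  1  1  1  1
 X  0  1  1  1  1  1  1  1
 C  0  1  1  1  1  1  1  1
 U  0  1  1  1  1  1  1  1
 X  0  1  1  1  1  1  1  1
 J  0  1  1  2  2  2  2  2
dp[9][7] = 2. One LCS (by backtracking along matches): UJ.

2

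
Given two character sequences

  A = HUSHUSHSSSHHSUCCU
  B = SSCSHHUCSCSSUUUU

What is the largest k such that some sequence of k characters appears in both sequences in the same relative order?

One common subsequence of length 9: S [3,1], S [6,2], S [10,4], H [11,5], H [12,6], U [14,7], C [15,8], C [16,10], U [17,16], and the DP table's final entry dp[17][16] is also 9, so no common subsequence is longer.

9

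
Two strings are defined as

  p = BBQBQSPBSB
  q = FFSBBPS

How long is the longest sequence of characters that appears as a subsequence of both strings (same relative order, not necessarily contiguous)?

4

Pick B [2,4]; then B [4,5]; then P [7,6]; then S [9,7]; all 4 characters appear in both, in order. The LCS DP gives dp[10][7] = 4, so this is optimal.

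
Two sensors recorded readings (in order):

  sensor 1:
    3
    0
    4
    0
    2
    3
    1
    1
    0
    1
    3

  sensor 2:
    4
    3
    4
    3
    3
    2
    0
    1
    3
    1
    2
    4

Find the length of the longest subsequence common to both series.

Match 3 at sensor 1[1]=sensor 2[2], 4 at sensor 1[3]=sensor 2[3], 2 at sensor 1[5]=sensor 2[6], 0 at sensor 1[9]=sensor 2[7], 1 at sensor 1[10]=sensor 2[8], 3 at sensor 1[11]=sensor 2[9] — 6 values in the same relative order in both. Since dp[11][12] = 6, nothing longer is possible.

6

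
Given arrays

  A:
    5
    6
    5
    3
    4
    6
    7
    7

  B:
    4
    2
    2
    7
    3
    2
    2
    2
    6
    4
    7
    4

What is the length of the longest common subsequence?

Taking 6 [2,9], then 4 [5,10], then 7 [7,11] gives a common subsequence of length 3. The LCS DP gives dp[8][12] = 3, so this is optimal.

3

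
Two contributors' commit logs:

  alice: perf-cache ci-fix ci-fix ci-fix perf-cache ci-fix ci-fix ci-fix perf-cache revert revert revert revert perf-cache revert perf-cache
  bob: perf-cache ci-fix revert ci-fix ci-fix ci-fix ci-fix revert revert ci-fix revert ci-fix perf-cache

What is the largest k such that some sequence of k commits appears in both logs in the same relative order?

10

Pick perf-cache at alice[1]=bob[1], ci-fix at alice[2]=bob[2], ci-fix at alice[4]=bob[4], ci-fix at alice[6]=bob[5], ci-fix at alice[7]=bob[6], ci-fix at alice[8]=bob[7], revert at alice[10]=bob[8], revert at alice[11]=bob[9], revert at alice[12]=bob[11], perf-cache at alice[16]=bob[13]; all 10 commits appear in both, in order. Since dp[16][13] = 10, nothing longer is possible.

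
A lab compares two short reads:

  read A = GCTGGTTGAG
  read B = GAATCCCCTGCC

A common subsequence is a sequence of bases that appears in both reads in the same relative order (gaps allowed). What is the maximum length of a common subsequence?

4

Let dp[i][j] be the LCS length of the first i bases of read A and the first j bases of read B. dp[i][j] = dp[i-1][j-1]+1 when the i-th and j-th bases match, else max(dp[i-1][j], dp[i][j-1]).
    ·  G  A  A  T  C  C  C  C  T  G  C  C
 ·  0  0  0  0  0  0  0  0  0  0  0  0  0
 G  0  1  1  1  1  1  1  1  1  1  1  1  1
 C  0  1  1  1  1  2  2  2  2  2  2  2  2
 T  0  1  1  1  2  2  2  2  2  3  3  3  3
 G  0  1  1  1  2  2  2  2  2  3  4  4  4
 G  0  1  1  1  2  2  2  2  2  3  4  4  4
 T  0  1  1  1  2  2  2  2  2  3  4  4  4
 T  0  1  1  1  2  2  2  2  2  3  4  4  4
 G  0  1  1  1  2  2  2  2  2  3  4  4  4
 A  0  1  2  2  2  2  2  2  2  3  4  4  4
 G  0  1  2  2  2  2  2  2  2  3  4  4  4
dp[10][12] = 4. One LCS (by backtracking along matches): GCTG.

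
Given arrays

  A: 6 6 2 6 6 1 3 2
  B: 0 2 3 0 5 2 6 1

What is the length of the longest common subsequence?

3

One common subsequence of length 3: 2 at A[3]=B[6], then 6 at A[5]=B[7], then 1 at A[6]=B[8]. The LCS DP gives dp[8][8] = 3, so this is optimal.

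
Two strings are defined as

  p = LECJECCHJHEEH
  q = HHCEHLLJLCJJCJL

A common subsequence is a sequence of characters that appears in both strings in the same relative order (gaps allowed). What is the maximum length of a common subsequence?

Pick L (p #1, q #9) → C (p #3, q #10) → J (p #4, q #12) → C (p #7, q #13) → J (p #9, q #14); all 5 characters appear in both, in order. Since dp[13][15] = 5, nothing longer is possible.

5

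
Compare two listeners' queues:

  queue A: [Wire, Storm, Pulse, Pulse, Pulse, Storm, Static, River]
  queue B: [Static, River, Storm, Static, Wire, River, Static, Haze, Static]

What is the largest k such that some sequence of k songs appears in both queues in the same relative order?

Taking Storm [6,3]; then Static [7,4]; then River [8,6] gives a common subsequence of length 3. Since dp[8][9] = 3, nothing longer is possible.

3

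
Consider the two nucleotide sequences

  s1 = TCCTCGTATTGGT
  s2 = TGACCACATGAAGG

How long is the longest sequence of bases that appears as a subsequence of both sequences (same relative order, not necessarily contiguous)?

8

Pick T [1,1], C [2,5], C [3,7], T [4,9], G [6,10], A [8,12], G [11,13], G [12,14]; all 8 bases appear in both, in order. The LCS DP gives dp[13][14] = 8, so this is optimal.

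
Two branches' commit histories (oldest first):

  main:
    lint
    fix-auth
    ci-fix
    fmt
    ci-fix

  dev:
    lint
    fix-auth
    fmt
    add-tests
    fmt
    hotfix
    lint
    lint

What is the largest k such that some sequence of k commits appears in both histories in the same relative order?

3

Taking lint (main #1, dev #1), fix-auth (main #2, dev #2), fmt (main #4, dev #5) gives a common subsequence of length 3, and the DP table's final entry dp[5][8] is also 3, so no common subsequence is longer.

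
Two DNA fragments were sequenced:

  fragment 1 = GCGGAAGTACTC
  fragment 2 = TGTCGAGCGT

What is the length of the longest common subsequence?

Taking G [1,2] → C [2,4] → G [4,5] → A [6,6] → G [7,7] → C [10,8] → T [11,10] gives a common subsequence of length 7. dp[12][10] = 7 confirms this is the maximum.

7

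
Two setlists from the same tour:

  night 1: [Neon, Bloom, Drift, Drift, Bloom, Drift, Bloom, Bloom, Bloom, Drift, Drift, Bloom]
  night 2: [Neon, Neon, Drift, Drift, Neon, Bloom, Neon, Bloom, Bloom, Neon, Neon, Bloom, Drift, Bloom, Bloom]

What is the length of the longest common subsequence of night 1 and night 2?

9

One common subsequence of length 9: Neon [1,2]; then Drift [3,3]; then Drift [4,4]; then Bloom [5,6]; then Bloom [7,8]; then Bloom [8,9]; then Bloom [9,12]; then Drift [10,13]; then Bloom [12,15]. dp[12][15] = 9 confirms this is the maximum.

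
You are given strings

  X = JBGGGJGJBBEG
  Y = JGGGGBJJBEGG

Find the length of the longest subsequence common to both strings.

Let dp[i][j] be the LCS length of the first i characters of X and the first j characters of Y. dp[i][j] = dp[i-1][j-1]+1 when the i-th and j-th characters match, else max(dp[i-1][j], dp[i][j-1]).
    ·  J  G  G  G  G  B  J  J  B  E  G  G
 ·  0  0  0  0  0  0  0  0  0  0  0  0  0
 J  0  1  1  1  1  1  1  1  1  1  1  1  1
 B  0  1  1  1  1  1  2  2  2  2  2  2  2
 G  0  1  2  2  2  2  2  2  2  2  2  3  3
 G  0  1  2  3  3  3  3  3  3  3  3  3  4
 G  0  1  2  3  4  4  4  4  4  4  4  4  4
 J  0  1  2  3  4  4  4  5  5  5  5  5  5
 G  0  1  2  3  4  5  5  5  5  5  5  6  6
 J  0  1  2  3  4  5  5  6  6  6  6  6  6
 B  0  1  2  3  4  5  6  6  6  7  7  7  7
 B  0  1  2  3  4  5  6  6  6  7  7  7  7
 E  0  1  2  3  4  5  6  6  6  7  8  8  8
 G  0  1  2  3  4  5  6  6  6  7  8  9  9
dp[12][12] = 9. One LCS (by backtracking along matches): JGGGJJBEG.

9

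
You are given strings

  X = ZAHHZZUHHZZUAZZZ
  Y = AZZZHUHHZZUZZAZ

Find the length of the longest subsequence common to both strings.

One common subsequence of length 12: Z [1,2], then Z [5,3], then Z [6,4], then U [7,6], then H [8,7], then H [9,8], then Z [10,9], then Z [11,10], then U [12,11], then Z [14,12], then Z [15,13], then Z [16,15]. dp[16][15] = 12 confirms this is the maximum.

12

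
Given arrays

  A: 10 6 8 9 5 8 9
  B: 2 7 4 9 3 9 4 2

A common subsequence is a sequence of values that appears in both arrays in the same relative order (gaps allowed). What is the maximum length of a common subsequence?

Let dp[i][j] be the LCS length of the first i values of A and the first j values of B. dp[i][j] = dp[i-1][j-1]+1 when the i-th and j-th values match, else max(dp[i-1][j], dp[i][j-1]).
    ·  2  7  4  9  3  9  4  2
 ·  0  0  0  0  0  0  0  0  0
10  0  0  0  0  0  0  0  0  0
 6  0  0  0  0  0  0  0  0  0
 8  0  0  0  0  0  0  0  0  0
 9  0  0  0  0  1  1  1  1  1
 5  0  0  0  0  1  1  1  1  1
 8  0  0  0  0  1  1  1  1  1
 9  0  0  0  0  1  1  2  2  2
dp[7][8] = 2. One LCS (by backtracking along matches): 9, 9.

2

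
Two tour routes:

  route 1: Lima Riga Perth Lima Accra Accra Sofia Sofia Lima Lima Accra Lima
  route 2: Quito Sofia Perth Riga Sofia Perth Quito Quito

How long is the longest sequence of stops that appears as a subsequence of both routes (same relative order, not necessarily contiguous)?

Pick Riga (route 1 #2, route 2 #4) → Perth (route 1 #3, route 2 #6); all 2 stops appear in both, in order. dp[12][8] = 2 confirms this is the maximum.

2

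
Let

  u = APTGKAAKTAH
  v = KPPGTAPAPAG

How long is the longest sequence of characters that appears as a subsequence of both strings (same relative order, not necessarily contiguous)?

5

Let dp[i][j] be the LCS length of the first i characters of u and the first j characters of v. dp[i][j] = dp[i-1][j-1]+1 when the i-th and j-th characters match, else max(dp[i-1][j], dp[i][j-1]).
    ·  K  P  P  G  T  A  P  A  P  A  G
 ·  0  0  0  0  0  0  0  0  0  0  0  0
 A  0  0  0  0  0  0  1  1  1  1  1  1
 P  0  0  1  1  1  1  1  2  2  2  2  2
 T  0  0  1  1  1  2  2  2  2  2  2  2
 G  0  0  1  1  2  2  2  2  2  2  2  3
 K  0  1  1  1  2  2  2  2  2  2  2  3
 A  0  1  1  1  2  2  3  3  3  3  3  3
 A  0  1  1  1  2  2  3  3  4  4  4  4
 K  0  1  1  1  2  2  3  3  4  4  4  4
 T  0  1  1  1  2  3  3  3  4  4  4  4
 A  0  1  1  1  2  3  4  4  4  4  5  5
 H  0  1  1  1  2  3  4  4  4  4  5  5
dp[11][11] = 5. One LCS (by backtracking along matches): PTAAA.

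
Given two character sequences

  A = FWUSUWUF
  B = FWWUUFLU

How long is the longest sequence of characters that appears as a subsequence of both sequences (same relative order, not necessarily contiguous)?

Pick F (A #1, B #1), then W (A #2, B #3), then U (A #3, B #4), then U (A #5, B #5), then U (A #7, B #8); all 5 characters appear in both, in order. dp[8][8] = 5 confirms this is the maximum.

5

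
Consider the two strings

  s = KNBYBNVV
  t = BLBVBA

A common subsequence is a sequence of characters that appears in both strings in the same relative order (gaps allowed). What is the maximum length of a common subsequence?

Taking B at s[3]=t[1]; then B at s[5]=t[3]; then V at s[7]=t[4] gives a common subsequence of length 3. Since dp[8][6] = 3, nothing longer is possible.

3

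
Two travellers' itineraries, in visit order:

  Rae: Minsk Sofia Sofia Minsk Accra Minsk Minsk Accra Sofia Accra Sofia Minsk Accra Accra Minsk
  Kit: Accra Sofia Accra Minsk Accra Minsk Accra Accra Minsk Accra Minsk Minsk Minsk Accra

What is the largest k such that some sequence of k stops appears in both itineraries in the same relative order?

One common subsequence of length 9: Sofia (Rae #2, Kit #2); then Minsk (Rae #4, Kit #4); then Accra (Rae #5, Kit #5); then Minsk (Rae #7, Kit #6); then Accra (Rae #8, Kit #7); then Accra (Rae #10, Kit #8); then Minsk (Rae #12, Kit #9); then Accra (Rae #13, Kit #10); then Accra (Rae #14, Kit #14). The LCS DP gives dp[15][14] = 9, so this is optimal.

9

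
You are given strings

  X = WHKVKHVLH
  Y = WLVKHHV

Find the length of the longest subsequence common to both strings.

5

One common subsequence of length 5: W (X #1, Y #1), then V (X #4, Y #3), then K (X #5, Y #4), then H (X #6, Y #6), then V (X #7, Y #7), and the DP table's final entry dp[9][7] is also 5, so no common subsequence is longer.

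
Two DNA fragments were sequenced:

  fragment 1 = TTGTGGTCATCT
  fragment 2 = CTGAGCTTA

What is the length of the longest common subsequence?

Match T at fragment 1[2]=fragment 2[2]; then G at fragment 1[3]=fragment 2[3]; then G at fragment 1[6]=fragment 2[5]; then C at fragment 1[8]=fragment 2[6]; then T at fragment 1[10]=fragment 2[7]; then T at fragment 1[12]=fragment 2[8] — 6 bases in the same relative order in both, and the DP table's final entry dp[12][9] is also 6, so no common subsequence is longer.

6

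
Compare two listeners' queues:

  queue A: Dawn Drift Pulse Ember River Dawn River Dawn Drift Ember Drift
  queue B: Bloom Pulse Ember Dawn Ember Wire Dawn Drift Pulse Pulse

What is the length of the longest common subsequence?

Taking Pulse [3,2] → Ember [4,3] → Dawn [6,4] → Dawn [8,7] → Drift [9,8] gives a common subsequence of length 5. Since dp[11][10] = 5, nothing longer is possible.

5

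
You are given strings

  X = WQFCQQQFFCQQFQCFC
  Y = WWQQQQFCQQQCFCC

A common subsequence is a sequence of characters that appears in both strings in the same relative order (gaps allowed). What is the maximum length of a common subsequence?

Match W at X[1]=Y[2] → Q at X[2]=Y[3] → Q at X[5]=Y[4] → Q at X[6]=Y[5] → Q at X[7]=Y[6] → F at X[9]=Y[7] → C at X[10]=Y[8] → Q at X[11]=Y[9] → Q at X[12]=Y[10] → Q at X[14]=Y[11] → C at X[15]=Y[12] → F at X[16]=Y[13] → C at X[17]=Y[15] — 13 characters in the same relative order in both. Since dp[17][15] = 13, nothing longer is possible.

13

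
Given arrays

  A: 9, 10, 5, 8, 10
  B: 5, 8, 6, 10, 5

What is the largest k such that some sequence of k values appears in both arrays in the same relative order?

Pick 5 [3,1], 8 [4,2], 10 [5,4]; all 3 values appear in both, in order. The LCS DP gives dp[5][5] = 3, so this is optimal.

3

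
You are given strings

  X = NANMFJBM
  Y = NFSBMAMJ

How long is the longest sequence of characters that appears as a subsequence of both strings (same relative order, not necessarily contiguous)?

Let dp[i][j] be the LCS length of the first i characters of X and the first j characters of Y. dp[i][j] = dp[i-1][j-1]+1 when the i-th and j-th characters match, else max(dp[i-1][j], dp[i][j-1]).
    ·  N  F  S  B  M  A  M  J
 ·  0  0  0  0  0  0  0  0  0
 N  0  1  1  1  1  1  1  1  1
 A  0  1  1  1  1  1  2  2  2
 N  0  1  1  1  1  1  2  2  2
 M  0  1  1  1  1  2  2  3  3
 F  0  1  2  2  2  2  2  3  3
 J  0  1  2  2  2  2  2  3  4
 B  0  1  2  2  3  3  3  3  4
 M  0  1  2  2  3  4  4  4  4
dp[8][8] = 4. One LCS (by backtracking along matches): NAMJ.

4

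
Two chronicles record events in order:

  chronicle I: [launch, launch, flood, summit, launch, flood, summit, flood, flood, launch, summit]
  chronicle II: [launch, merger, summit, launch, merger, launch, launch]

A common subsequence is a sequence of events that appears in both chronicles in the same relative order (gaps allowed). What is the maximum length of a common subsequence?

4

One common subsequence of length 4: launch [1,1], launch [2,4], launch [5,6], launch [10,7]. The LCS DP gives dp[11][7] = 4, so this is optimal.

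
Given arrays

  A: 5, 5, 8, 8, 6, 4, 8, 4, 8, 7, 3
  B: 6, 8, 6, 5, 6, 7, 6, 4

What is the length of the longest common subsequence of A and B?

Let dp[i][j] be the LCS length of the first i values of A and the first j values of B. dp[i][j] = dp[i-1][j-1]+1 when the i-th and j-th values match, else max(dp[i-1][j], dp[i][j-1]).
    ·  6  8  6  5  6  7  6  4
 ·  0  0  0  0  0  0  0  0  0
 5  0  0  0  0  1  1  1  1  1
 5  0  0  0  0  1  1  1  1  1
 8  0  0  1  1  1  1  1  1  1
 8  0  0  1  1  1  1  1  1  1
 6  0  1  1  2  2  2  2  2  2
 4  0  1  1  2  2  2  2  2  3
 8  0  1  2  2  2  2  2  2  3
 4  0  1  2  2  2  2  2  2  3
 8  0  1  2  2  2  2  2  2  3
 7  0  1  2  2  2  2  3  3  3
 3  0  1  2  2  2  2  3  3  3
dp[11][8] = 3. One LCS (by backtracking along matches): 5, 6, 4.

3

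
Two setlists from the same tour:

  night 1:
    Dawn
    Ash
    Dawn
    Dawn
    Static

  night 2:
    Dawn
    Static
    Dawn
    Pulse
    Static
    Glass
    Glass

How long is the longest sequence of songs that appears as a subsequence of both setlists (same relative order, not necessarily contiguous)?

3

Match Dawn at night 1[1]=night 2[1], Dawn at night 1[3]=night 2[3], Static at night 1[5]=night 2[5] — 3 songs in the same relative order in both. The LCS DP gives dp[5][7] = 3, so this is optimal.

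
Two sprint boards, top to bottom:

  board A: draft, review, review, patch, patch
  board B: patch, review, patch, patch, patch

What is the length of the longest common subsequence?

3

Taking review at board A[2]=board B[2], patch at board A[4]=board B[4], patch at board A[5]=board B[5] gives a common subsequence of length 3, and the DP table's final entry dp[5][5] is also 3, so no common subsequence is longer.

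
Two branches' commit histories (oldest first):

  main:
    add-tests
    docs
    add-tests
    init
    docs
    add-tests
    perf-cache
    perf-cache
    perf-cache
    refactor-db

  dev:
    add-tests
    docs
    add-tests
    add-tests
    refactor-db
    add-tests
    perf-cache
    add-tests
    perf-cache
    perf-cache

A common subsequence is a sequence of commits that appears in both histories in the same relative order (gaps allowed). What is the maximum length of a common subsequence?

Match add-tests [1,1]; then docs [2,2]; then add-tests [3,4]; then add-tests [6,6]; then perf-cache [7,7]; then perf-cache [8,9]; then perf-cache [9,10] — 7 commits in the same relative order in both. Since dp[10][10] = 7, nothing longer is possible.

7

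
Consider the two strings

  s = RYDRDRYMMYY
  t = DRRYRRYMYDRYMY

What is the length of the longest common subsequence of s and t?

8

One common subsequence of length 8: R (s #1, t #3), then Y (s #2, t #4), then R (s #4, t #6), then D (s #5, t #10), then R (s #6, t #11), then Y (s #7, t #12), then M (s #9, t #13), then Y (s #11, t #14), and the DP table's final entry dp[11][14] is also 8, so no common subsequence is longer.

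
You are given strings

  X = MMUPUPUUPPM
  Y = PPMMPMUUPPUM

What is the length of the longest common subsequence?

8

Pick M at X[1]=Y[3] → M at X[2]=Y[4] → P at X[4]=Y[5] → U at X[7]=Y[7] → U at X[8]=Y[8] → P at X[9]=Y[9] → P at X[10]=Y[10] → M at X[11]=Y[12]; all 8 characters appear in both, in order. dp[11][12] = 8 confirms this is the maximum.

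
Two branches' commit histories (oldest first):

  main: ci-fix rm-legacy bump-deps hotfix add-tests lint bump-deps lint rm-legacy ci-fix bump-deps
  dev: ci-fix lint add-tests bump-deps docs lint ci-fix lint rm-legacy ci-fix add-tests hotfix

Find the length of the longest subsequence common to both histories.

Match ci-fix (main #1, dev #1) → bump-deps (main #3, dev #4) → lint (main #6, dev #6) → lint (main #8, dev #8) → rm-legacy (main #9, dev #9) → ci-fix (main #10, dev #10) — 6 commits in the same relative order in both. The LCS DP gives dp[11][12] = 6, so this is optimal.

6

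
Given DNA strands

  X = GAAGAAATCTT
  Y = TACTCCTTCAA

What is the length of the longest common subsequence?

Pick A (X #2, Y #2) → T (X #8, Y #4) → C (X #9, Y #6) → T (X #10, Y #7) → T (X #11, Y #8); all 5 bases appear in both, in order. dp[11][11] = 5 confirms this is the maximum.

5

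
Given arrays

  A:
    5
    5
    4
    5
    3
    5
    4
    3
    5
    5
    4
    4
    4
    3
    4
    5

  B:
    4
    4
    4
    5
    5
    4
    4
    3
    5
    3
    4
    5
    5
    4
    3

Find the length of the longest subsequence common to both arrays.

10

Taking 5 (A #1, B #4), then 5 (A #2, B #5), then 4 (A #3, B #7), then 5 (A #4, B #9), then 3 (A #5, B #10), then 4 (A #7, B #11), then 5 (A #9, B #12), then 5 (A #10, B #13), then 4 (A #13, B #14), then 3 (A #14, B #15) gives a common subsequence of length 10. dp[16][15] = 10 confirms this is the maximum.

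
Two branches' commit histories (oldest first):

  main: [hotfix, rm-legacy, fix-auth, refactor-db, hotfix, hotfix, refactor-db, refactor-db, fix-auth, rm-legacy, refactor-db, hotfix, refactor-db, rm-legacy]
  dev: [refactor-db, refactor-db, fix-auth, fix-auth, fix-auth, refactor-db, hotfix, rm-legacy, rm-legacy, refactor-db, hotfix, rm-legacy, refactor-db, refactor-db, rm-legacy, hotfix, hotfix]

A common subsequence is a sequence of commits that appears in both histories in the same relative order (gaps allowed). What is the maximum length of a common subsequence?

Match hotfix at main[1]=dev[7]; then rm-legacy at main[2]=dev[9]; then refactor-db at main[4]=dev[10]; then hotfix at main[5]=dev[11]; then refactor-db at main[7]=dev[13]; then refactor-db at main[8]=dev[14]; then rm-legacy at main[10]=dev[15]; then hotfix at main[12]=dev[17] — 8 commits in the same relative order in both. The LCS DP gives dp[14][17] = 8, so this is optimal.

8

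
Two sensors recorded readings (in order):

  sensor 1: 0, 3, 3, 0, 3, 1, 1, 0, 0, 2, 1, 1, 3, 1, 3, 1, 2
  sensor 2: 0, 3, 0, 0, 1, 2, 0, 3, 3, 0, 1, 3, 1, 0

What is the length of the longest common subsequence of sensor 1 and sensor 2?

Taking 0 [1,1], 3 [2,2], 0 [4,4], 1 [6,5], 0 [8,7], 0 [9,10], 1 [12,11], 3 [13,12], 1 [14,13] gives a common subsequence of length 9. The LCS DP gives dp[17][14] = 9, so this is optimal.

9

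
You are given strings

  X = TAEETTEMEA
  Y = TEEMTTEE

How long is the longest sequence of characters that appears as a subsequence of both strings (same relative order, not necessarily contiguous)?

7

One common subsequence of length 7: T (X #1, Y #1); then E (X #3, Y #2); then E (X #4, Y #3); then T (X #5, Y #5); then T (X #6, Y #6); then E (X #7, Y #7); then E (X #9, Y #8). Since dp[10][8] = 7, nothing longer is possible.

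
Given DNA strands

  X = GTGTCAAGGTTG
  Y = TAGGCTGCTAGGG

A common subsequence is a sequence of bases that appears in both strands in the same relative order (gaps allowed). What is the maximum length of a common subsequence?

Taking G [1,4], then T [2,6], then G [3,7], then T [4,9], then A [7,10], then G [8,11], then G [9,12], then G [12,13] gives a common subsequence of length 8, and the DP table's final entry dp[12][13] is also 8, so no common subsequence is longer.

8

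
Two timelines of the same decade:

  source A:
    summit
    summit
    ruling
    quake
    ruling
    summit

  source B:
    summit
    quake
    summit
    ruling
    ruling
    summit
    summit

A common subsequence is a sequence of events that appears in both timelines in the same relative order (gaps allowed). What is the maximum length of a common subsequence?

5

Taking summit at source A[1]=source B[1] → summit at source A[2]=source B[3] → ruling at source A[3]=source B[4] → ruling at source A[5]=source B[5] → summit at source A[6]=source B[7] gives a common subsequence of length 5. Since dp[6][7] = 5, nothing longer is possible.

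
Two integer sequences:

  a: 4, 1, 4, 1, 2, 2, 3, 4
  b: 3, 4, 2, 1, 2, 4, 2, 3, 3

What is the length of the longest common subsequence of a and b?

5

Taking 4 at a[1]=b[2], 1 at a[2]=b[4], 4 at a[3]=b[6], 2 at a[5]=b[7], 3 at a[7]=b[9] gives a common subsequence of length 5. dp[8][9] = 5 confirms this is the maximum.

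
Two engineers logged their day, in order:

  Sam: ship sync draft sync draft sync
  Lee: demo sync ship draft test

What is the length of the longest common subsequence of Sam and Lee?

One common subsequence of length 2: ship at Sam[1]=Lee[3], then draft at Sam[3]=Lee[4]. The LCS DP gives dp[6][5] = 2, so this is optimal.

2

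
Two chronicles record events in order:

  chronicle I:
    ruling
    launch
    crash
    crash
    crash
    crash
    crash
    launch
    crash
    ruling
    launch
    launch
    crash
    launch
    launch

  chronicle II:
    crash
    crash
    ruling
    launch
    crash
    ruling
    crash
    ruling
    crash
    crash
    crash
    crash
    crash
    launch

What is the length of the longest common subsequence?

Taking ruling [1,3]; then launch [2,4]; then crash [3,5]; then crash [4,7]; then crash [5,9]; then crash [6,10]; then crash [7,11]; then crash [9,12]; then crash [13,13]; then launch [15,14] gives a common subsequence of length 10. dp[15][14] = 10 confirms this is the maximum.

10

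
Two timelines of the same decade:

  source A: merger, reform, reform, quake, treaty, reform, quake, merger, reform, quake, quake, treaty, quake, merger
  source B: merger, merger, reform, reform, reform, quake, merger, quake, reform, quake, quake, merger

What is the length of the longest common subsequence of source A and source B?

10

One common subsequence of length 10: merger [1,2] → reform [2,3] → reform [3,4] → reform [6,5] → quake [7,6] → merger [8,7] → reform [9,9] → quake [11,10] → quake [13,11] → merger [14,12], and the DP table's final entry dp[14][12] is also 10, so no common subsequence is longer.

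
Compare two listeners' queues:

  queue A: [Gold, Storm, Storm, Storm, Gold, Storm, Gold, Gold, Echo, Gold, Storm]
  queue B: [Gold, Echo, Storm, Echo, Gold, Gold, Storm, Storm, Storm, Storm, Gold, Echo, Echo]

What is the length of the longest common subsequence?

7

Pick Gold at queue A[1]=queue B[6] → Storm at queue A[2]=queue B[7] → Storm at queue A[3]=queue B[8] → Storm at queue A[4]=queue B[9] → Storm at queue A[6]=queue B[10] → Gold at queue A[7]=queue B[11] → Echo at queue A[9]=queue B[13]; all 7 songs appear in both, in order, and the DP table's final entry dp[11][13] is also 7, so no common subsequence is longer.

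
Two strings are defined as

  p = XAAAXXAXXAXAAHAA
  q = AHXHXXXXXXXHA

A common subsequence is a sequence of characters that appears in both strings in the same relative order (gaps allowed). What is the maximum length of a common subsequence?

Pick X at p[1]=q[6]; then X at p[5]=q[7]; then X at p[6]=q[8]; then X at p[8]=q[9]; then X at p[9]=q[10]; then X at p[11]=q[11]; then H at p[14]=q[12]; then A at p[16]=q[13]; all 8 characters appear in both, in order. The LCS DP gives dp[16][13] = 8, so this is optimal.

8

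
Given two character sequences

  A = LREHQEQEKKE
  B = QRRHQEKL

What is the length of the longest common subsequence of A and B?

Match R [2,3], H [4,4], Q [7,5], E [8,6], K [9,7] — 5 characters in the same relative order in both. dp[11][8] = 5 confirms this is the maximum.

5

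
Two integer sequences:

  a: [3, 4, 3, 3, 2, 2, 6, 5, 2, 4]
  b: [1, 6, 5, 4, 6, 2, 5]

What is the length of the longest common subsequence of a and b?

3

Let dp[i][j] be the LCS length of the first i values of a and the first j values of b. dp[i][j] = dp[i-1][j-1]+1 when the i-th and j-th values match, else max(dp[i-1][j], dp[i][j-1]).
    ·  1  6  5  4  6  2  5
 ·  0  0  0  0  0  0  0  0
 3  0  0  0  0  0  0  0  0
 4  0  0  0  0  1  1  1  1
 3  0  0  0  0  1  1  1  1
 3  0  0  0  0  1  1  1  1
 2  0  0  0  0  1  1  2  2
 2  0  0  0  0  1  1  2  2
 6  0  0  1  1  1  2  2  2
 5  0  0  1  2  2  2  2  3
 2  0  0  1  2  2  2  3  3
 4  0  0  1  2  3  3  3  3
dp[10][7] = 3. One LCS (by backtracking along matches): 4, 2, 5.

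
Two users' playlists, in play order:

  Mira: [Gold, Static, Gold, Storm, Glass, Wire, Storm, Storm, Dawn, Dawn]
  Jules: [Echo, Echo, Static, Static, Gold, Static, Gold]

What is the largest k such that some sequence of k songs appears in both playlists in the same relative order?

Taking Gold (Mira #1, Jules #5), Static (Mira #2, Jules #6), Gold (Mira #3, Jules #7) gives a common subsequence of length 3. dp[10][7] = 3 confirms this is the maximum.

3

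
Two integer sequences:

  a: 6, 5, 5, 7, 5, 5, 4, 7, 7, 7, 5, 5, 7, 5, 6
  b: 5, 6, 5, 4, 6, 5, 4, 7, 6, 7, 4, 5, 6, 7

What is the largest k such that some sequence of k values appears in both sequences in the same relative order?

8

Pick 6 (a #1, b #2), then 5 (a #2, b #3), then 5 (a #6, b #6), then 4 (a #7, b #7), then 7 (a #8, b #8), then 7 (a #9, b #10), then 5 (a #11, b #12), then 7 (a #13, b #14); all 8 values appear in both, in order. Since dp[15][14] = 8, nothing longer is possible.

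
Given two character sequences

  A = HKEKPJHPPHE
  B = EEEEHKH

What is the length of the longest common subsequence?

3

Let dp[i][j] be the LCS length of the first i characters of A and the first j characters of B. dp[i][j] = dp[i-1][j-1]+1 when the i-th and j-th characters match, else max(dp[i-1][j], dp[i][j-1]).
    ·  E  E  E  E  H  K  H
 ·  0  0  0  0  0  0  0  0
 H  0  0  0  0  0  1  1  1
 K  0  0  0  0  0  1  2  2
 E  0  1  1  1  1  1  2  2
 K  0  1  1  1  1  1  2  2
 P  0  1  1  1  1  1  2  2
 J  0  1  1  1  1  1  2  2
 H  0  1  1  1  1  2  2  3
 P  0  1  1  1  1  2  2  3
 P  0  1  1  1  1  2  2  3
 H  0  1  1  1  1  2  2  3
 E  0  1  2  2  2  2  2  3
dp[11][7] = 3. One LCS (by backtracking along matches): HKH.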